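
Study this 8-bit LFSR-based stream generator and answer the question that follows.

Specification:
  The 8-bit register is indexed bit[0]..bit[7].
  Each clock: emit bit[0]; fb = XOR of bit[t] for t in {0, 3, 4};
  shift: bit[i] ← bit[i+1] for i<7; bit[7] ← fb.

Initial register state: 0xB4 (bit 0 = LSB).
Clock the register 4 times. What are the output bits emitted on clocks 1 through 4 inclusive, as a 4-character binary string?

reg_0 = 0xB4
clock 1: out=0, reg = 0xDA
clock 2: out=0, reg = 0x6D
clock 3: out=1, reg = 0x36
clock 4: out=0, reg = 0x9B

0010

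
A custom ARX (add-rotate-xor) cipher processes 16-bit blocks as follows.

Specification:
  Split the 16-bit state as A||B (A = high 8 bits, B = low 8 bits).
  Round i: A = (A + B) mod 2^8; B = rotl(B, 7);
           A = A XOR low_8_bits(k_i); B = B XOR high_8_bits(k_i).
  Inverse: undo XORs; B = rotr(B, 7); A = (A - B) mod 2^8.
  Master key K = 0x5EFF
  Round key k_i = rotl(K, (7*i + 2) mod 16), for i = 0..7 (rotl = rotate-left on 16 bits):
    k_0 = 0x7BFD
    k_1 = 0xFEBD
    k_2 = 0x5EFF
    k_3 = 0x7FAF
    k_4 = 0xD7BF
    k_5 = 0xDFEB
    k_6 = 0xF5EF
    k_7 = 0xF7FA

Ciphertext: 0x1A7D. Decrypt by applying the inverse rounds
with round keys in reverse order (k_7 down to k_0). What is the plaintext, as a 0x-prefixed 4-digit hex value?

s_0 = ciphertext = 0x1A7D
s_1 = InvRound(s_0, k_7) = 0xCB15
s_2 = InvRound(s_1, k_6) = 0x63C1
s_3 = InvRound(s_2, k_5) = 0x4C3C
s_4 = InvRound(s_3, k_4) = 0x1CD7
s_5 = InvRound(s_4, k_3) = 0x6251
s_6 = InvRound(s_5, k_2) = 0x7F1E
s_7 = InvRound(s_6, k_1) = 0x01C1
s_8 = InvRound(s_7, k_0) = 0x8775

0x8775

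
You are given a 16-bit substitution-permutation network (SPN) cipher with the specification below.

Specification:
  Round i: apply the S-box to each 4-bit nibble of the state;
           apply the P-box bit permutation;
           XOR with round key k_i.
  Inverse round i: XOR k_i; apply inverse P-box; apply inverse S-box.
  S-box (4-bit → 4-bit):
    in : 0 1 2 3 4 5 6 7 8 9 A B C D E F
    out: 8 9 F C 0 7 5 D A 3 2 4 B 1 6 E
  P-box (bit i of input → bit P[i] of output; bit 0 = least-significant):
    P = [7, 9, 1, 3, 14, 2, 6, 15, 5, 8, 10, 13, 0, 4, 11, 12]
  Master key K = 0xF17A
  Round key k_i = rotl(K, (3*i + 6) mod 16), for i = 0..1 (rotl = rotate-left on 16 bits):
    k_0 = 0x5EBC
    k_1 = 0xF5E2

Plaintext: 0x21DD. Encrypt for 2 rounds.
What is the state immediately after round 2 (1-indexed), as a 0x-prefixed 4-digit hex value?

0x6953

s_0 = plaintext = 0x21DD
s_1 = Round(s_0, k_0) = 0x260D
s_2 = Round(s_1, k_1) = 0x6953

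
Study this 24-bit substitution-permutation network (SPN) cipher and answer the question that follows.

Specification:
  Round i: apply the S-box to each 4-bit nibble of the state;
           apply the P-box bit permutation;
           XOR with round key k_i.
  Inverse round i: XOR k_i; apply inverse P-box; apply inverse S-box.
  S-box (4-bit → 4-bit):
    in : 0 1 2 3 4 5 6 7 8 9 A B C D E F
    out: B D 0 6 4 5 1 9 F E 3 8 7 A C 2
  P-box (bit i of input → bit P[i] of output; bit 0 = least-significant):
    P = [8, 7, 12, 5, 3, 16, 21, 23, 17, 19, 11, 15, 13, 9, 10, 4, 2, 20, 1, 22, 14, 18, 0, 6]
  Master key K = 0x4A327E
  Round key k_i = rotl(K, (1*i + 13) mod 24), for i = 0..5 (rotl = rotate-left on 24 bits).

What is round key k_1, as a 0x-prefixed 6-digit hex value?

K = 0x4A327E
k_0 = rotl(K, (1*0+13) mod 24) = rotl(K, 13) = 0x4FC946
k_1 = rotl(K, (1*1+13) mod 24) = rotl(K, 14) = 0x9F928C

0x9F928C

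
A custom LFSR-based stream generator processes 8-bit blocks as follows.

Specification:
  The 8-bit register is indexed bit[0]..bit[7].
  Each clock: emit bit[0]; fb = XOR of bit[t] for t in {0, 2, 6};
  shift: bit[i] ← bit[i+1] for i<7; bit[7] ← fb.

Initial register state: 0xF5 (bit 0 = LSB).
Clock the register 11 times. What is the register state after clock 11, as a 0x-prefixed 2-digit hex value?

0xEA

reg_0 = 0xF5
clock 1: out=1, reg = 0xFA
clock 2: out=0, reg = 0xFD
clock 3: out=1, reg = 0xFE
clock 4: out=0, reg = 0x7F
clock 5: out=1, reg = 0xBF
clock 6: out=1, reg = 0x5F
clock 7: out=1, reg = 0xAF
clock 8: out=1, reg = 0x57
clock 9: out=1, reg = 0xAB
clock 10: out=1, reg = 0xD5
clock 11: out=1, reg = 0xEA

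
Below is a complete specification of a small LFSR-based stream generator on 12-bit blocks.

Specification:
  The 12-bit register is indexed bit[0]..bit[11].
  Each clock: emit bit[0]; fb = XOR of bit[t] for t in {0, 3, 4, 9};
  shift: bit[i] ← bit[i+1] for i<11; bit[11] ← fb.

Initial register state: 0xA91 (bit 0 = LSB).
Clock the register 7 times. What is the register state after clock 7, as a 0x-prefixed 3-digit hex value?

0xAF5

reg_0 = 0xA91
clock 1: out=1, reg = 0xD48
clock 2: out=0, reg = 0xEA4
clock 3: out=0, reg = 0xF52
clock 4: out=0, reg = 0x7A9
clock 5: out=1, reg = 0xBD4
clock 6: out=0, reg = 0x5EA
clock 7: out=0, reg = 0xAF5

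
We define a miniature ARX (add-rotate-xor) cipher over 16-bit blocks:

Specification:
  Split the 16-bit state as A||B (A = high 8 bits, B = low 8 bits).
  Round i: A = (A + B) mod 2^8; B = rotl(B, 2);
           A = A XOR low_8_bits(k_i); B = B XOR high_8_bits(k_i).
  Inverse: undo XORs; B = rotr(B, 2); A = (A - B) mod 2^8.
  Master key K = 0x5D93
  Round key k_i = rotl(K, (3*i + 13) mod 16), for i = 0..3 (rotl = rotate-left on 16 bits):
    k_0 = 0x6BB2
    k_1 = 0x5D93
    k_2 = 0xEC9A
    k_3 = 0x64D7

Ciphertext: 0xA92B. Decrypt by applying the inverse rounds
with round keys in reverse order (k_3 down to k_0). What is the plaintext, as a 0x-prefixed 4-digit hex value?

s_0 = ciphertext = 0xA92B
s_1 = InvRound(s_0, k_3) = 0xABD3
s_2 = InvRound(s_1, k_2) = 0x62CF
s_3 = InvRound(s_2, k_1) = 0x4DA4
s_4 = InvRound(s_3, k_0) = 0x0CF3

0x0CF3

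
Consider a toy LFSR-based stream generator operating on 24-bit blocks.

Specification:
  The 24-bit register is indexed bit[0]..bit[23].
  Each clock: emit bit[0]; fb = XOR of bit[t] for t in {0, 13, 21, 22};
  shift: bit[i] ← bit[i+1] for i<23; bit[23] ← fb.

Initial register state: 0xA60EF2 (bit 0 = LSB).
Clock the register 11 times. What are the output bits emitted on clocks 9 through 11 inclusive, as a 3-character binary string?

011

reg_0 = 0xA60EF2
clock 1: out=0, reg = 0xD30779
clock 2: out=1, reg = 0x6983BC
clock 3: out=0, reg = 0x34C1DE
clock 4: out=0, reg = 0x9A60EF
clock 5: out=1, reg = 0x4D3077
clock 6: out=1, reg = 0xA6983B
clock 7: out=1, reg = 0x534C1D
clock 8: out=1, reg = 0x29A60E
clock 9: out=0, reg = 0x14D307
clock 10: out=1, reg = 0x8A6983
clock 11: out=1, reg = 0x4534C1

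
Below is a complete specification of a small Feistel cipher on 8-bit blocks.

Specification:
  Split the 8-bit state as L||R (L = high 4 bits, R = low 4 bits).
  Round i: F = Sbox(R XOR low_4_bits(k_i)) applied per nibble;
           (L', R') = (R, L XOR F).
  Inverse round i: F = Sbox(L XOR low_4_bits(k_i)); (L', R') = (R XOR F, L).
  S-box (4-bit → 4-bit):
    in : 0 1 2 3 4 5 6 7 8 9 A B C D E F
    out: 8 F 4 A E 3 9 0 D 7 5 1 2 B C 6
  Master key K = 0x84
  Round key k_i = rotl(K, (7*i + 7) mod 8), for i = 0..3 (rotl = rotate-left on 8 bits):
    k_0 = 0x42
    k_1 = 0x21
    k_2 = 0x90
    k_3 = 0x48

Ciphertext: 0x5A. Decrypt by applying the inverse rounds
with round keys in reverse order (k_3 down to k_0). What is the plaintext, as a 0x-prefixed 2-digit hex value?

0xE0

s_0 = ciphertext = 0x5A
s_1 = InvRound(s_0, k_3) = 0x15
s_2 = InvRound(s_1, k_2) = 0xA1
s_3 = InvRound(s_2, k_1) = 0x0A
s_4 = InvRound(s_3, k_0) = 0xE0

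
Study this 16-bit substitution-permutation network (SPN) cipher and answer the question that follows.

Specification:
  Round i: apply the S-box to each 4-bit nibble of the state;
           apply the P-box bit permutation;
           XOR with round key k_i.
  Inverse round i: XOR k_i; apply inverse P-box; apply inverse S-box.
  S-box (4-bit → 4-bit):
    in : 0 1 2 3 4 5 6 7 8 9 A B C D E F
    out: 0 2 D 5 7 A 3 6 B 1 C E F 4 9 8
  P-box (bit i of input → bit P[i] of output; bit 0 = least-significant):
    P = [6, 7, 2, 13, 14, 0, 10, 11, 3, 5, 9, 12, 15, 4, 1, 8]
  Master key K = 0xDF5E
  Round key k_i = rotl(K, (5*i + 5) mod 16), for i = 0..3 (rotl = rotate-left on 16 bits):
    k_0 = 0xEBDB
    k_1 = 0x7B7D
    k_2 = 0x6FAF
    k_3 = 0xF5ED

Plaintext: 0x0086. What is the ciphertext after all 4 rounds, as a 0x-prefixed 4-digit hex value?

0xC2B9

s_0 = plaintext = 0x0086
s_1 = Round(s_0, k_0) = 0xA31A
s_2 = Round(s_1, k_1) = 0x5872
s_3 = Round(s_2, k_2) = 0x5AD2
s_4 = Round(s_3, k_3) = 0xC2B9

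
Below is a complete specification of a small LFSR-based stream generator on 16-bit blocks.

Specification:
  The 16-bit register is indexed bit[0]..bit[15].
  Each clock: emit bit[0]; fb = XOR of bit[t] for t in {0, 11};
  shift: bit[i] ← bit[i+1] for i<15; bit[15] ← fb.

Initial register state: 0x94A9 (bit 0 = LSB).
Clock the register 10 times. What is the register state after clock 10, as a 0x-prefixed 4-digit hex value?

0xF6E5

reg_0 = 0x94A9
clock 1: out=1, reg = 0xCA54
clock 2: out=0, reg = 0xE52A
clock 3: out=0, reg = 0x7295
clock 4: out=1, reg = 0xB94A
clock 5: out=0, reg = 0xDCA5
clock 6: out=1, reg = 0x6E52
clock 7: out=0, reg = 0xB729
clock 8: out=1, reg = 0xDB94
clock 9: out=0, reg = 0xEDCA
clock 10: out=0, reg = 0xF6E5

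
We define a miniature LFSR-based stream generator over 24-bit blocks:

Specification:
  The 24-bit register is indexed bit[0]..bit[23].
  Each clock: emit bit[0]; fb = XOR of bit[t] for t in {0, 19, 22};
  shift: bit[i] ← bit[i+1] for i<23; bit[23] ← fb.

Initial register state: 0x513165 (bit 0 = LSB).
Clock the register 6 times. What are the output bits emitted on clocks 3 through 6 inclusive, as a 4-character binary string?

1001

reg_0 = 0x513165
clock 1: out=1, reg = 0x2898B2
clock 2: out=0, reg = 0x944C59
clock 3: out=1, reg = 0xCA262C
clock 4: out=0, reg = 0x651316
clock 5: out=0, reg = 0xB2898B
clock 6: out=1, reg = 0xD944C5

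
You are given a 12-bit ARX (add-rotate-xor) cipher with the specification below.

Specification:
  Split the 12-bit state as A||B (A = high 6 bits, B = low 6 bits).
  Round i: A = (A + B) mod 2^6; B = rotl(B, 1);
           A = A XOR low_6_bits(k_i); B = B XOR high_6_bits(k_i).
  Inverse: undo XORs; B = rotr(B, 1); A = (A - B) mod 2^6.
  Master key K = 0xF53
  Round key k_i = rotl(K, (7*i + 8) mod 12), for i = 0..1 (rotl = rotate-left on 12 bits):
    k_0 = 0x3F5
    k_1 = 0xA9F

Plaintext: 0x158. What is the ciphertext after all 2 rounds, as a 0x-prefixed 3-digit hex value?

0xE15

s_0 = plaintext = 0x158
s_1 = Round(s_0, k_0) = 0xA3F
s_2 = Round(s_1, k_1) = 0xE15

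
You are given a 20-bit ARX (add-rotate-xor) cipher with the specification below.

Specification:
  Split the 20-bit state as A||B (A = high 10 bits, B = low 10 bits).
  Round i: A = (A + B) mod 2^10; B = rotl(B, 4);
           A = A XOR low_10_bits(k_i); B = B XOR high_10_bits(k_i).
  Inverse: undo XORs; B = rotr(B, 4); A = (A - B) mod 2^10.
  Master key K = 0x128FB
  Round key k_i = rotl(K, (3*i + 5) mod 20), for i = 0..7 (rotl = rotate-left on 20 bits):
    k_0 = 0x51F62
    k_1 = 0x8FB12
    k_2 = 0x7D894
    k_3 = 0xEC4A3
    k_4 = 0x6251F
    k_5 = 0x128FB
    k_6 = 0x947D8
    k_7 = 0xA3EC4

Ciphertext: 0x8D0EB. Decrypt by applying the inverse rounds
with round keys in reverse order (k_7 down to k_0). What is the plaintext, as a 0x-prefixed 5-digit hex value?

0xC469F

s_0 = ciphertext = 0x8D0EB
s_1 = InvRound(s_0, k_7) = 0xF2926
s_2 = InvRound(s_1, k_6) = 0x86DF7
s_3 = InvRound(s_2, k_5) = 0xE175B
s_4 = InvRound(s_3, k_4) = 0x7B4AD
s_5 = InvRound(s_4, k_3) = 0x87731
s_6 = InvRound(s_5, k_2) = 0x275EC
s_7 = InvRound(s_6, k_1) = 0xB48BD
s_8 = InvRound(s_7, k_0) = 0xC469F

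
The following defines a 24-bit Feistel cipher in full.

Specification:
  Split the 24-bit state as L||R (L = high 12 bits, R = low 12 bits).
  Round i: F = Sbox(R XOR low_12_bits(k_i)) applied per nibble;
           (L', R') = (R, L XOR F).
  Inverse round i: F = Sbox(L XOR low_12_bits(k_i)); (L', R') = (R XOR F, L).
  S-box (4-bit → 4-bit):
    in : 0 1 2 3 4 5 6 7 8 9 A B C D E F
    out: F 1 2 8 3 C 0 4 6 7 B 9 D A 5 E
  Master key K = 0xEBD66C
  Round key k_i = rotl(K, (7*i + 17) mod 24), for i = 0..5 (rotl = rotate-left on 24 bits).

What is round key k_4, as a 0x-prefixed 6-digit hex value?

K = 0xEBD66C
k_0 = rotl(K, (7*0+17) mod 24) = rotl(K, 17) = 0xD9D7AC
k_1 = rotl(K, (7*1+17) mod 24) = rotl(K, 0) = 0xEBD66C
k_2 = rotl(K, (7*2+17) mod 24) = rotl(K, 7) = 0xEB3675
k_3 = rotl(K, (7*3+17) mod 24) = rotl(K, 14) = 0x9B3AF5
k_4 = rotl(K, (7*4+17) mod 24) = rotl(K, 21) = 0x9D7ACD

0x9D7ACD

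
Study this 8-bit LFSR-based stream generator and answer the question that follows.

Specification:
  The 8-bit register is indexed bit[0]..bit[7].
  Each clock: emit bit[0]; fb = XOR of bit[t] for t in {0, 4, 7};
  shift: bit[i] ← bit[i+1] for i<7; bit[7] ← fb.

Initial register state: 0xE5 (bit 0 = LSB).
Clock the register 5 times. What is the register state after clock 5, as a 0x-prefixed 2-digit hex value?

reg_0 = 0xE5
clock 1: out=1, reg = 0x72
clock 2: out=0, reg = 0xB9
clock 3: out=1, reg = 0xDC
clock 4: out=0, reg = 0x6E
clock 5: out=0, reg = 0x37

0x37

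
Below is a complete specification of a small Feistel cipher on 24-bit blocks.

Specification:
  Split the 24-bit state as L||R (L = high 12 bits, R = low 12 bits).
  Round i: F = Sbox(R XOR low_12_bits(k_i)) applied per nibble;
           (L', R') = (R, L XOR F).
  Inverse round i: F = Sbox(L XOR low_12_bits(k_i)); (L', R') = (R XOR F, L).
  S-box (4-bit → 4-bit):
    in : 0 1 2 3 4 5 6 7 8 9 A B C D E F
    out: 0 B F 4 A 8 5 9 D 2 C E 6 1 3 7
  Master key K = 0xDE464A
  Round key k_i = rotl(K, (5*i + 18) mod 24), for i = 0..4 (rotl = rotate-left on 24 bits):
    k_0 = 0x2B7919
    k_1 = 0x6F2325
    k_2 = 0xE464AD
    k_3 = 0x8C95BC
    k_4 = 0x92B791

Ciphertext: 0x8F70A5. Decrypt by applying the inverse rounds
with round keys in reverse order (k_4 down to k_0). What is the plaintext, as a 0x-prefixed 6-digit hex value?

s_0 = ciphertext = 0x8F70A5
s_1 = InvRound(s_0, k_4) = 0x7F08F7
s_2 = InvRound(s_1, k_3) = 0x7517F0
s_3 = InvRound(s_2, k_2) = 0x386751
s_4 = InvRound(s_3, k_1) = 0x795386
s_5 = InvRound(s_4, k_0) = 0x050795

0x050795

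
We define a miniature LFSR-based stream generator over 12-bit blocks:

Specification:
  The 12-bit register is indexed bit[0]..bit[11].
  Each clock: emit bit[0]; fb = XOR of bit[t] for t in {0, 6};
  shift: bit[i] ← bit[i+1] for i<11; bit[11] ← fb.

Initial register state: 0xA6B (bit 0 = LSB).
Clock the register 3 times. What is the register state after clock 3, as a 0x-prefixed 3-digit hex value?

0x54D

reg_0 = 0xA6B
clock 1: out=1, reg = 0x535
clock 2: out=1, reg = 0xA9A
clock 3: out=0, reg = 0x54D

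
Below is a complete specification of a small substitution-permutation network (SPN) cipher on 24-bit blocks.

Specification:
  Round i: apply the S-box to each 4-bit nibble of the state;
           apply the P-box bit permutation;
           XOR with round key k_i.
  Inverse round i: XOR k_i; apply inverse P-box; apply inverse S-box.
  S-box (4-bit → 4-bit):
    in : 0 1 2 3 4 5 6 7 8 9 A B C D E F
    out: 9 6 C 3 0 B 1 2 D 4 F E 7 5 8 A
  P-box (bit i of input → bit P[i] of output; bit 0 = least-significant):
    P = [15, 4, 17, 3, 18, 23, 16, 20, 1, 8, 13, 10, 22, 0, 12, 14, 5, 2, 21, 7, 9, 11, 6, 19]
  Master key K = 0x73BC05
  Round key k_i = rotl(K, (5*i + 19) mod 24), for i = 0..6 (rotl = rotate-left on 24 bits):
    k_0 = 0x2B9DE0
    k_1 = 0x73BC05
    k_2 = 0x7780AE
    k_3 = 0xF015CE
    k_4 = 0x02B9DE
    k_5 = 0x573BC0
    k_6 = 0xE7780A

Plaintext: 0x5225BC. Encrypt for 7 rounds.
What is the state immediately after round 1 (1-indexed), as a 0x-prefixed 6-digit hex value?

s_0 = plaintext = 0x5225BC
s_1 = Round(s_0, k_0) = 0x904272
s_2 = Round(s_1, k_1) = 0xF198ED
s_3 = Round(s_2, k_2) = 0x4D3CA8
s_4 = Round(s_3, k_3) = 0x07B4E5
s_5 = Round(s_4, k_4) = 0x1A6BC3
s_6 = Round(s_5, k_5) = 0xB29634
s_7 = Round(s_6, k_6) = 0x4B60C8

0x904272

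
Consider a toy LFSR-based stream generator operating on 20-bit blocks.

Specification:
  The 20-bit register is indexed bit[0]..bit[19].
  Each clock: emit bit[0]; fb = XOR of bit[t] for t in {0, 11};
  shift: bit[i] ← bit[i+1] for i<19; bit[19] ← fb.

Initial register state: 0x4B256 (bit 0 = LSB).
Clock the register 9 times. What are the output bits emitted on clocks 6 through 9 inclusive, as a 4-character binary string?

0100

reg_0 = 0x4B256
clock 1: out=0, reg = 0x2592B
clock 2: out=1, reg = 0x12C95
clock 3: out=1, reg = 0x0964A
clock 4: out=0, reg = 0x04B25
clock 5: out=1, reg = 0x02592
clock 6: out=0, reg = 0x012C9
clock 7: out=1, reg = 0x80964
clock 8: out=0, reg = 0xC04B2
clock 9: out=0, reg = 0x60259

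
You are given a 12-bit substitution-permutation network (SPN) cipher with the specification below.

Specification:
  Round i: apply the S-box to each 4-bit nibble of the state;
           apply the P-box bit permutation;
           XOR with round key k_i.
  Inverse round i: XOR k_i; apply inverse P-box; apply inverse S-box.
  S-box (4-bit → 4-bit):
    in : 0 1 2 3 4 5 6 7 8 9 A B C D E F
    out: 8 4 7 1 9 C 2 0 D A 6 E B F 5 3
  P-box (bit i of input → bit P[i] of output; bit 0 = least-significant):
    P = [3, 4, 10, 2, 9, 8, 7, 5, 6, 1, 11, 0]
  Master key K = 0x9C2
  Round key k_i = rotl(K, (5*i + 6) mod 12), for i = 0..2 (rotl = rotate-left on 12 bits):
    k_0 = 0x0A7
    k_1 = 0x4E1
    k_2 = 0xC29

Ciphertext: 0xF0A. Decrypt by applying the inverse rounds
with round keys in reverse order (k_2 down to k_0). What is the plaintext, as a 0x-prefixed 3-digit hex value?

0xA46

s_0 = ciphertext = 0xF0A
s_1 = InvRound(s_0, k_2) = 0x9C7
s_2 = InvRound(s_1, k_1) = 0xA95
s_3 = InvRound(s_2, k_0) = 0xA46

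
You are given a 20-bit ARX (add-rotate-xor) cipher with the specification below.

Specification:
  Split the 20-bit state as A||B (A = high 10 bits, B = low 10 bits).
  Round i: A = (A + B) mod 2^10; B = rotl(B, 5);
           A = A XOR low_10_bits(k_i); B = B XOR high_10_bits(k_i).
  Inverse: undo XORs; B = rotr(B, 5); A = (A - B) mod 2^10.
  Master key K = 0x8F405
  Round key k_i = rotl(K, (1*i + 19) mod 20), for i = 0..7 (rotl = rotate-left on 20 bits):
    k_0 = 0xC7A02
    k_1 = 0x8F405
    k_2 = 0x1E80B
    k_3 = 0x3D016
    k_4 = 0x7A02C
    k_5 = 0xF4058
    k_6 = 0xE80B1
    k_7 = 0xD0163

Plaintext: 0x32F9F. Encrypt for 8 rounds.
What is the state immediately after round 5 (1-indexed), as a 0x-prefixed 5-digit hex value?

s_0 = plaintext = 0x32F9F
s_1 = Round(s_0, k_0) = 0x9A0E2
s_2 = Round(s_1, k_1) = 0xD3E7A
s_3 = Round(s_2, k_2) = 0x70B29
s_4 = Round(s_3, k_3) = 0x3F5CD
s_5 = Round(s_4, k_4) = 0xB9846
s_6 = Round(s_5, k_5) = 0xDD312
s_7 = Round(s_6, k_6) = 0x8DDF8
s_8 = Round(s_7, k_7) = 0x5304F

0xB9846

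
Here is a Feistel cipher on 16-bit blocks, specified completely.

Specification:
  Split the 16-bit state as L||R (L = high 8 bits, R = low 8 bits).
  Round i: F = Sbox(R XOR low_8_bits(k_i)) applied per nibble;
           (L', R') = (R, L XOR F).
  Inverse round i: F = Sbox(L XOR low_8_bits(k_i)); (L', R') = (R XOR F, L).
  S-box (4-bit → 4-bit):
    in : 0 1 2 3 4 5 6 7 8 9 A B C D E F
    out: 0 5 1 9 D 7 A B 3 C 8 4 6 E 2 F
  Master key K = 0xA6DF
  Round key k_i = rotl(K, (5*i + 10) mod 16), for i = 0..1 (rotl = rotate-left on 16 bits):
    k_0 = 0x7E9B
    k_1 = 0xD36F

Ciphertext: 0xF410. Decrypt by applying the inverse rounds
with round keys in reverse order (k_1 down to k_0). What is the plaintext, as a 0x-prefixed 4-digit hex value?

0x2BD4

s_0 = ciphertext = 0xF410
s_1 = InvRound(s_0, k_1) = 0xD4F4
s_2 = InvRound(s_1, k_0) = 0x2BD4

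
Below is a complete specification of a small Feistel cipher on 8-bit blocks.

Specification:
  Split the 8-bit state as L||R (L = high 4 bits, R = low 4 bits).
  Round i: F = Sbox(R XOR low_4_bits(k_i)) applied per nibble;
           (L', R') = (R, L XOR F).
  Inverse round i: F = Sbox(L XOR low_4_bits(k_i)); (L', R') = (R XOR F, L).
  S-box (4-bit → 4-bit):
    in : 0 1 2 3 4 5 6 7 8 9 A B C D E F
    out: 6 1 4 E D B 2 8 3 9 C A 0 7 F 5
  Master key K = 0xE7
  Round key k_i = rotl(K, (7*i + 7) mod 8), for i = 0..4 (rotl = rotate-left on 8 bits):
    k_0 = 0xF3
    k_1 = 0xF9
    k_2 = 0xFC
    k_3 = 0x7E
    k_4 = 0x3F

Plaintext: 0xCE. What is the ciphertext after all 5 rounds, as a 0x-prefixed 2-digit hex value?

s_0 = plaintext = 0xCE
s_1 = Round(s_0, k_0) = 0xEB
s_2 = Round(s_1, k_1) = 0xBA
s_3 = Round(s_2, k_2) = 0xA9
s_4 = Round(s_3, k_3) = 0x92
s_5 = Round(s_4, k_4) = 0x2E

0x2E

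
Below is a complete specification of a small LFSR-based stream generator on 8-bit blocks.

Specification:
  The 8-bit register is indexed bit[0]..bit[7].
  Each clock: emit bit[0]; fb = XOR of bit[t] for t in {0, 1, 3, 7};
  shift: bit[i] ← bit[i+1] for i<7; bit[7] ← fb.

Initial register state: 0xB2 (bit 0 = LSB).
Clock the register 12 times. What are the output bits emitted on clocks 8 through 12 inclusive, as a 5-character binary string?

10010

reg_0 = 0xB2
clock 1: out=0, reg = 0x59
clock 2: out=1, reg = 0x2C
clock 3: out=0, reg = 0x96
clock 4: out=0, reg = 0x4B
clock 5: out=1, reg = 0xA5
clock 6: out=1, reg = 0x52
clock 7: out=0, reg = 0xA9
clock 8: out=1, reg = 0xD4
clock 9: out=0, reg = 0xEA
clock 10: out=0, reg = 0xF5
clock 11: out=1, reg = 0x7A
clock 12: out=0, reg = 0x3D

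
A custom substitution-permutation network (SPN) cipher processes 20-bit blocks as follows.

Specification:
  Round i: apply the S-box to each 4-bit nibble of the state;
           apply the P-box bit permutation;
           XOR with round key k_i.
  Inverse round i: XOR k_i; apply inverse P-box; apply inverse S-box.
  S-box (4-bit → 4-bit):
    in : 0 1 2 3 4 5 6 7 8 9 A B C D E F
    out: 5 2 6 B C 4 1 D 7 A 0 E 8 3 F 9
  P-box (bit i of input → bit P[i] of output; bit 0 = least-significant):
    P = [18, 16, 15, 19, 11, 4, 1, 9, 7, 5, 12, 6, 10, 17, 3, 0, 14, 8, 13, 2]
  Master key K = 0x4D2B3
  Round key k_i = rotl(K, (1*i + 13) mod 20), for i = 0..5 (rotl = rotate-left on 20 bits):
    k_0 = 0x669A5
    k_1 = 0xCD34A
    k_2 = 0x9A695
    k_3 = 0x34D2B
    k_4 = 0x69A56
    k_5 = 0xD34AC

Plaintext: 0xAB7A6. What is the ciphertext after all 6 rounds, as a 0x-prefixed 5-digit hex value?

s_0 = plaintext = 0xAB7A6
s_1 = Round(s_0, k_0) = 0x0796C
s_2 = Round(s_1, k_1) = 0x4BF23
s_3 = Round(s_2, k_2) = 0x6864A
s_4 = Round(s_3, k_3) = 0x10BA1
s_5 = Round(s_4, k_4) = 0x78F3E
s_6 = Round(s_5, k_5) = 0x2DA70

0x2DA70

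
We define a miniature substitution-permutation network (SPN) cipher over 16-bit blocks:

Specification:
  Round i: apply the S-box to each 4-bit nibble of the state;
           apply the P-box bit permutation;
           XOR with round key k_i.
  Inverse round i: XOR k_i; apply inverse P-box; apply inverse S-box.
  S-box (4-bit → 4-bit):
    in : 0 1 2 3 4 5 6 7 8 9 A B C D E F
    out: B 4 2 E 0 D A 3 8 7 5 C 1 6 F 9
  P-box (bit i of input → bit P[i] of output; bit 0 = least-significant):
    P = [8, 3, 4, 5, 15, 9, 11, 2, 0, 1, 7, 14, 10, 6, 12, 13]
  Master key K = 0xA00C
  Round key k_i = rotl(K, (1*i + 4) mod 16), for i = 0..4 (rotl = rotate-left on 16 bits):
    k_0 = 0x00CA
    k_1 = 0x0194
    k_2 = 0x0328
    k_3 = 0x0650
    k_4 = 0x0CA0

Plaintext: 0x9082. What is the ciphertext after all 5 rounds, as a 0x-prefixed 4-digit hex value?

s_0 = plaintext = 0x9082
s_1 = Round(s_0, k_0) = 0x5485
s_2 = Round(s_1, k_1) = 0x34A0
s_3 = Round(s_2, k_2) = 0xBA40
s_4 = Round(s_3, k_3) = 0x37F9
s_5 = Round(s_4, k_4) = 0xBDFF

0xBDFF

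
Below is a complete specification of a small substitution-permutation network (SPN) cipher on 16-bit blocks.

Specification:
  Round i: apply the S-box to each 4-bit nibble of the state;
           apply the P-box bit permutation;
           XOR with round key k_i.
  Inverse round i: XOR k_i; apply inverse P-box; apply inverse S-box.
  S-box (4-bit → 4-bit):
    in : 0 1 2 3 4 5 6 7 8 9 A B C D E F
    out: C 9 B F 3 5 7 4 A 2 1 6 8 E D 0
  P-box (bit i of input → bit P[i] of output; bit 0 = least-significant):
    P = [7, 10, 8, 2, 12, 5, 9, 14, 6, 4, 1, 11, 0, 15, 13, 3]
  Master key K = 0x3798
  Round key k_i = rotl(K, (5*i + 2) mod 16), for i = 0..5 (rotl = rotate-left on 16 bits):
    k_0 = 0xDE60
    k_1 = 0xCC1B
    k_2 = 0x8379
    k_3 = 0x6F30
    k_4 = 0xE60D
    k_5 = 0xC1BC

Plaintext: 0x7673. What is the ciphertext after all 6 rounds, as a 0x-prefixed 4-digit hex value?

0xC48B

s_0 = plaintext = 0x7673
s_1 = Round(s_0, k_0) = 0xF9B6
s_2 = Round(s_1, k_1) = 0xCBAB
s_3 = Round(s_2, k_2) = 0x9663
s_4 = Round(s_3, k_3) = 0xF8C6
s_5 = Round(s_4, k_4) = 0xAB9D
s_6 = Round(s_5, k_5) = 0xC48B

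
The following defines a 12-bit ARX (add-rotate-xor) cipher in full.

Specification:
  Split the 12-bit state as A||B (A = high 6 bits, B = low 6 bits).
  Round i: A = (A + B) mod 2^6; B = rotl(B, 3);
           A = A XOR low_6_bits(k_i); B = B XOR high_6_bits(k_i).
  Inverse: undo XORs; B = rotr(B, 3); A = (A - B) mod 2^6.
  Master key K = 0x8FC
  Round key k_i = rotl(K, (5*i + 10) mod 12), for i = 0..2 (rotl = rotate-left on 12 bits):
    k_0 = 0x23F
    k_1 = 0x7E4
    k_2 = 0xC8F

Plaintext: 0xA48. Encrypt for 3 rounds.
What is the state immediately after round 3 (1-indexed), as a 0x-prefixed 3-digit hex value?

0x180

s_0 = plaintext = 0xA48
s_1 = Round(s_0, k_0) = 0x389
s_2 = Round(s_1, k_1) = 0xCD6
s_3 = Round(s_2, k_2) = 0x180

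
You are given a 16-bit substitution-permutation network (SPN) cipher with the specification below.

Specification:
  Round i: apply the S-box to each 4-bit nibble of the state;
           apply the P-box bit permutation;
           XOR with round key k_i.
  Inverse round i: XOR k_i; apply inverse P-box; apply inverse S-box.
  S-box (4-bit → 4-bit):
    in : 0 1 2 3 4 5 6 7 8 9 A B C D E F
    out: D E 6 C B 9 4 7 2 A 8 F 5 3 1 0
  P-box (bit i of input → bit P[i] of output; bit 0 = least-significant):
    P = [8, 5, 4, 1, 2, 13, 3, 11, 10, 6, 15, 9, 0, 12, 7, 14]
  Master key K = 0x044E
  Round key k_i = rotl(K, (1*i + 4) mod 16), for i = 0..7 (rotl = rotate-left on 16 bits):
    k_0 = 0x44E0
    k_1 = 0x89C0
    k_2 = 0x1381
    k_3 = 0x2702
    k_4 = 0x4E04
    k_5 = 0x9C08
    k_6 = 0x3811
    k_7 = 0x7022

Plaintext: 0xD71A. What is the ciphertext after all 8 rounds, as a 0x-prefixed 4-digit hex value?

0xA6F3

s_0 = plaintext = 0xD71A
s_1 = Round(s_0, k_0) = 0xF8AB
s_2 = Round(s_1, k_1) = 0x80B2
s_3 = Round(s_2, k_2) = 0xADBD
s_4 = Round(s_3, k_3) = 0x4A6E
s_5 = Round(s_4, k_4) = 0x1D0D
s_6 = Round(s_5, k_5) = 0xC1E4
s_7 = Round(s_6, k_6) = 0xBBF6
s_8 = Round(s_7, k_7) = 0xA6F3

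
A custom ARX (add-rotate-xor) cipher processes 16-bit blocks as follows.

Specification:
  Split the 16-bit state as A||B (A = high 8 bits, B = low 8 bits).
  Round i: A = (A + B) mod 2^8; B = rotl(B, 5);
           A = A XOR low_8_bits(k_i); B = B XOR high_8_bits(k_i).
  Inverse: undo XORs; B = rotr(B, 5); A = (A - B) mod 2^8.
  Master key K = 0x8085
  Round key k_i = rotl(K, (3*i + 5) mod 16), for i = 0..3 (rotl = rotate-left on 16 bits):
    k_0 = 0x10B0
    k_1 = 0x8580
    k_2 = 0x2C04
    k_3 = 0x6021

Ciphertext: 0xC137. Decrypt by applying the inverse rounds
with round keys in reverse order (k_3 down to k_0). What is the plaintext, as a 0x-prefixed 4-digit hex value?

s_0 = ciphertext = 0xC137
s_1 = InvRound(s_0, k_3) = 0x26BA
s_2 = InvRound(s_1, k_2) = 0x6EB4
s_3 = InvRound(s_2, k_1) = 0x6589
s_4 = InvRound(s_3, k_0) = 0x09CC

0x09CC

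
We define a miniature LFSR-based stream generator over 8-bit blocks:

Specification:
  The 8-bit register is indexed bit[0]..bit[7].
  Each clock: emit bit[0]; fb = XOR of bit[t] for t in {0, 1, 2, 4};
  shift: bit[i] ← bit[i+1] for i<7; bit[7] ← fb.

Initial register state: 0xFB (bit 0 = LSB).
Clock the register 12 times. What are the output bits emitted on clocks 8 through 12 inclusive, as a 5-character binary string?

reg_0 = 0xFB
clock 1: out=1, reg = 0xFD
clock 2: out=1, reg = 0xFE
clock 3: out=0, reg = 0xFF
clock 4: out=1, reg = 0x7F
clock 5: out=1, reg = 0x3F
clock 6: out=1, reg = 0x1F
clock 7: out=1, reg = 0x0F
clock 8: out=1, reg = 0x87
clock 9: out=1, reg = 0xC3
clock 10: out=1, reg = 0x61
clock 11: out=1, reg = 0xB0
clock 12: out=0, reg = 0xD8

11110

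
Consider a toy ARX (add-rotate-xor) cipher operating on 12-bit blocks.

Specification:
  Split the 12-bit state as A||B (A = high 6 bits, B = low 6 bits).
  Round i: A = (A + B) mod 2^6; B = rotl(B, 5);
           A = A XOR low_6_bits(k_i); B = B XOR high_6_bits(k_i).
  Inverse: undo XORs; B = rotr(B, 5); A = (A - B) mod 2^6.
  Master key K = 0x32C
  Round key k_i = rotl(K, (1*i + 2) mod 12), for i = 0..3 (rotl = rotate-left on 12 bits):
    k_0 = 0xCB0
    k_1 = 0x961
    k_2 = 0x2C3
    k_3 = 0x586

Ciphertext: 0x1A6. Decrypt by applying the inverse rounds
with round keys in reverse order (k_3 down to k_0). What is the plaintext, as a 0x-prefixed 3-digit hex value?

0x3E6

s_0 = ciphertext = 0x1A6
s_1 = InvRound(s_0, k_3) = 0x7E1
s_2 = InvRound(s_1, k_2) = 0x1D5
s_3 = InvRound(s_2, k_1) = 0x161
s_4 = InvRound(s_3, k_0) = 0x3E6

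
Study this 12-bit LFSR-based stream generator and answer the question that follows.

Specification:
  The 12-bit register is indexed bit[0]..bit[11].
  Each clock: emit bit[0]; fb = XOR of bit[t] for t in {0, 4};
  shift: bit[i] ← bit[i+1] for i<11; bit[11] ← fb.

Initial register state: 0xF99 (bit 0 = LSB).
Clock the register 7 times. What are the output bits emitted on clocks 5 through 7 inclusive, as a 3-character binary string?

reg_0 = 0xF99
clock 1: out=1, reg = 0x7CC
clock 2: out=0, reg = 0x3E6
clock 3: out=0, reg = 0x1F3
clock 4: out=1, reg = 0x0F9
clock 5: out=1, reg = 0x07C
clock 6: out=0, reg = 0x83E
clock 7: out=0, reg = 0xC1F

100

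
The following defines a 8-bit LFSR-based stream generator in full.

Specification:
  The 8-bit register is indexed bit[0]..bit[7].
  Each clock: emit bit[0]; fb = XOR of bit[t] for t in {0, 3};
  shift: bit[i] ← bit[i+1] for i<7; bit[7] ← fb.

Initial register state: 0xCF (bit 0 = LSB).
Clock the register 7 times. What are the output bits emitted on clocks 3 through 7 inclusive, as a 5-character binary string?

reg_0 = 0xCF
clock 1: out=1, reg = 0x67
clock 2: out=1, reg = 0xB3
clock 3: out=1, reg = 0xD9
clock 4: out=1, reg = 0x6C
clock 5: out=0, reg = 0xB6
clock 6: out=0, reg = 0x5B
clock 7: out=1, reg = 0x2D

11001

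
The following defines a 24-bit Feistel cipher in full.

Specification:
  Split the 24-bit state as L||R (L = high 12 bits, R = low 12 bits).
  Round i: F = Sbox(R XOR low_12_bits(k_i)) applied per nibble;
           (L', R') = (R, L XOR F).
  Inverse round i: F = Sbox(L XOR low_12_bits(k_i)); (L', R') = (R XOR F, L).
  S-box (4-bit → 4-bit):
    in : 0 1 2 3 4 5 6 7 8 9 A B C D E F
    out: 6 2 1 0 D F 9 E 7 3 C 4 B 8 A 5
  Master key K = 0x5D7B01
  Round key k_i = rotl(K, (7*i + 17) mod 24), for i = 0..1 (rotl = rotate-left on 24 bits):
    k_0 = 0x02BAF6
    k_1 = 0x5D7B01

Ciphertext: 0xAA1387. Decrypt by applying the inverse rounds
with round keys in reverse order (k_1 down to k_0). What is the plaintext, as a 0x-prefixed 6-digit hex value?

s_0 = ciphertext = 0xAA1387
s_1 = InvRound(s_0, k_1) = 0x141AA1
s_2 = InvRound(s_1, k_0) = 0xEEF141

0xEEF141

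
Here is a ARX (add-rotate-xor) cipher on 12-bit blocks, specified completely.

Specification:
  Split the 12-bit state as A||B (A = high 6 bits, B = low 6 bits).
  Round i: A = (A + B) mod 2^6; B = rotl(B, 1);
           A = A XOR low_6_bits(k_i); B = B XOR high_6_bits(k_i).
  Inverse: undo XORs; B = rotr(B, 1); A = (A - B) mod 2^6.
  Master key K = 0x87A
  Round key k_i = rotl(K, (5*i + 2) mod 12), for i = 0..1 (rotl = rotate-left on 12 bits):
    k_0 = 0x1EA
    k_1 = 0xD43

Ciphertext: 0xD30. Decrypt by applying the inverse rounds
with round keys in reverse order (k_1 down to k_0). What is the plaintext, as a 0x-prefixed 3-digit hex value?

s_0 = ciphertext = 0xD30
s_1 = InvRound(s_0, k_1) = 0x562
s_2 = InvRound(s_1, k_0) = 0x372

0x372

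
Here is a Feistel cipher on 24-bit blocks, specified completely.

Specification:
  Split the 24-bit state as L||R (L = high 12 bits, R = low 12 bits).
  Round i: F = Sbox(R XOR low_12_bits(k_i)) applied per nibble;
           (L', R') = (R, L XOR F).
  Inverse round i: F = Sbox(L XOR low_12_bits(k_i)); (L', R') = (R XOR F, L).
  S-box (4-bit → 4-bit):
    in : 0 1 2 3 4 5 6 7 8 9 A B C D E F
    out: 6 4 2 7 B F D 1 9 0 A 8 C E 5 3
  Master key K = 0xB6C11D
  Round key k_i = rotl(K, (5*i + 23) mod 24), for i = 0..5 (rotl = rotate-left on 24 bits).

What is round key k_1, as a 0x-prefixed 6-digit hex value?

K = 0xB6C11D
k_0 = rotl(K, (5*0+23) mod 24) = rotl(K, 23) = 0xDB608E
k_1 = rotl(K, (5*1+23) mod 24) = rotl(K, 4) = 0x6C11DB

0x6C11DB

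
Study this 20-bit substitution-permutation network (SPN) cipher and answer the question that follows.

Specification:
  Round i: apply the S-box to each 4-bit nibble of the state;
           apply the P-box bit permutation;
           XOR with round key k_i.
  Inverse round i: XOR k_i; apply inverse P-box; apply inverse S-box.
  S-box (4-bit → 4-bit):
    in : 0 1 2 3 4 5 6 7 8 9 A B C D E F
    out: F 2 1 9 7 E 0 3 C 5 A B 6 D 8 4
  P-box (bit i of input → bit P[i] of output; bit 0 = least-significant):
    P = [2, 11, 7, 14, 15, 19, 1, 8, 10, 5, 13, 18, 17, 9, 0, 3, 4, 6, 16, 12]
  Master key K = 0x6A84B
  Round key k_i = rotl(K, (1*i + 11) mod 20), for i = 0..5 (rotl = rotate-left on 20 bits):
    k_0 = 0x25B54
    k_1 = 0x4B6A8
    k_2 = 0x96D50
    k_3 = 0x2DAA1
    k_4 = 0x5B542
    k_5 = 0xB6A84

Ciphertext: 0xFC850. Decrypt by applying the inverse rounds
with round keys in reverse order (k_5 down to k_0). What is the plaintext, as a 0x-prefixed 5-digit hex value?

s_0 = ciphertext = 0xFC850
s_1 = InvRound(s_0, k_5) = 0x71829
s_2 = InvRound(s_1, k_4) = 0x1D4D1
s_3 = InvRound(s_2, k_3) = 0x47761
s_4 = InvRound(s_3, k_2) = 0xDCA11
s_5 = InvRound(s_4, k_1) = 0xD8415
s_6 = InvRound(s_5, k_0) = 0x543BA

0x543BA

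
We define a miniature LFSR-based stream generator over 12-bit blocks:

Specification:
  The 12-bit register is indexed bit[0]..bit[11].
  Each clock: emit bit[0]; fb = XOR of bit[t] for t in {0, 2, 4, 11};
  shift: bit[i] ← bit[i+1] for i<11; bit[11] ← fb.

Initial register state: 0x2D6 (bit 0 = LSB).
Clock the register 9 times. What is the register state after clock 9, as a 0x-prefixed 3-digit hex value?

reg_0 = 0x2D6
clock 1: out=0, reg = 0x16B
clock 2: out=1, reg = 0x8B5
clock 3: out=1, reg = 0x45A
clock 4: out=0, reg = 0xA2D
clock 5: out=1, reg = 0xD16
clock 6: out=0, reg = 0xE8B
clock 7: out=1, reg = 0x745
clock 8: out=1, reg = 0x3A2
clock 9: out=0, reg = 0x1D1

0x1D1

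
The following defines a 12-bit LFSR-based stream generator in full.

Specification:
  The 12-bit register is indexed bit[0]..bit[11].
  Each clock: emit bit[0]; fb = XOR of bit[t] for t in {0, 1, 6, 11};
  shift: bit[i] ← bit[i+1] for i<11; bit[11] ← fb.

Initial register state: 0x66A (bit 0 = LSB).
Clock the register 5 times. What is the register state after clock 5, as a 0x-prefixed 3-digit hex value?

reg_0 = 0x66A
clock 1: out=0, reg = 0x335
clock 2: out=1, reg = 0x99A
clock 3: out=0, reg = 0x4CD
clock 4: out=1, reg = 0x266
clock 5: out=0, reg = 0x133

0x133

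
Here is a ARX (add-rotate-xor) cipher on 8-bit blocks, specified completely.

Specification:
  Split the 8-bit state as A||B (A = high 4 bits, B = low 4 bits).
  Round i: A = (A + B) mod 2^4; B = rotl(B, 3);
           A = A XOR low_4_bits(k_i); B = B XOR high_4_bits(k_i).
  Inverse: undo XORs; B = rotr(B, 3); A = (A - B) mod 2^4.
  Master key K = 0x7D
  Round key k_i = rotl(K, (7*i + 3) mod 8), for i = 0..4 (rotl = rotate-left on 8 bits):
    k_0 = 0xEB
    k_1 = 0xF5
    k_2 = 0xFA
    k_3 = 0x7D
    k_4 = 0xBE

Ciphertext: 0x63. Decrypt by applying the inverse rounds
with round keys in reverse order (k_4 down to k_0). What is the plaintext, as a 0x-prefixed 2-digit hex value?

0x8B

s_0 = ciphertext = 0x63
s_1 = InvRound(s_0, k_4) = 0x71
s_2 = InvRound(s_1, k_3) = 0xEC
s_3 = InvRound(s_2, k_2) = 0xE6
s_4 = InvRound(s_3, k_1) = 0x83
s_5 = InvRound(s_4, k_0) = 0x8B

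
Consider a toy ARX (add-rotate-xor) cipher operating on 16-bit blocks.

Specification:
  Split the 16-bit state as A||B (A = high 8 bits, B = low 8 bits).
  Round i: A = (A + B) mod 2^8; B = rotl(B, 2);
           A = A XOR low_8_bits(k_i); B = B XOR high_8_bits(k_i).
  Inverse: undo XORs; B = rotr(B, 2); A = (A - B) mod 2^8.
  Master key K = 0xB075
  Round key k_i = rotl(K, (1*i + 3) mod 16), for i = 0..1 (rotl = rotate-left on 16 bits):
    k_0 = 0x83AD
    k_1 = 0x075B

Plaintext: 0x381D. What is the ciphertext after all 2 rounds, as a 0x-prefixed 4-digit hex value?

s_0 = plaintext = 0x381D
s_1 = Round(s_0, k_0) = 0xF8F7
s_2 = Round(s_1, k_1) = 0xB4D8

0xB4D8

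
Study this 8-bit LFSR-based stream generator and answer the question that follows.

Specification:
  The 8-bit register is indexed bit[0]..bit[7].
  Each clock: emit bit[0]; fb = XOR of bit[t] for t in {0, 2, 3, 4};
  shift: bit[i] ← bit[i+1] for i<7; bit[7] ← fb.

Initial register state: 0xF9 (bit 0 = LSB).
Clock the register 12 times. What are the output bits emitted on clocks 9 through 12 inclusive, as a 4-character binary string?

1110

reg_0 = 0xF9
clock 1: out=1, reg = 0xFC
clock 2: out=0, reg = 0xFE
clock 3: out=0, reg = 0xFF
clock 4: out=1, reg = 0x7F
clock 5: out=1, reg = 0x3F
clock 6: out=1, reg = 0x1F
clock 7: out=1, reg = 0x0F
clock 8: out=1, reg = 0x87
clock 9: out=1, reg = 0x43
clock 10: out=1, reg = 0xA1
clock 11: out=1, reg = 0xD0
clock 12: out=0, reg = 0xE8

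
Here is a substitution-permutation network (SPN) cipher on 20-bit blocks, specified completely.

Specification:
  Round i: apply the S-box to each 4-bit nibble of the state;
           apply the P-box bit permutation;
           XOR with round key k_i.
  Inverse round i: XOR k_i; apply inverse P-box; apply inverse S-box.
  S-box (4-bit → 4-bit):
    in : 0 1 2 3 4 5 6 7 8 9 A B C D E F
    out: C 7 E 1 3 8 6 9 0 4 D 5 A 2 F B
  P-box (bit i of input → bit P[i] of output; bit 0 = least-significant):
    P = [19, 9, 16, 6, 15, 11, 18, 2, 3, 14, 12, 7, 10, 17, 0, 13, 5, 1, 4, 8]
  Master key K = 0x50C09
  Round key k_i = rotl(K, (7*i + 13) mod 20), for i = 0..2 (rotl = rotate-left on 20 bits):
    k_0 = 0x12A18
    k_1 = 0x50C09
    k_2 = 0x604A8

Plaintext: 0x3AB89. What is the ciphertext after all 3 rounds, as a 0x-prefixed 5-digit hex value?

s_0 = plaintext = 0x3AB89
s_1 = Round(s_0, k_0) = 0x01E31
s_2 = Round(s_1, k_1) = 0xEDB90
s_3 = Round(s_2, k_2) = 0x115D2

0x115D2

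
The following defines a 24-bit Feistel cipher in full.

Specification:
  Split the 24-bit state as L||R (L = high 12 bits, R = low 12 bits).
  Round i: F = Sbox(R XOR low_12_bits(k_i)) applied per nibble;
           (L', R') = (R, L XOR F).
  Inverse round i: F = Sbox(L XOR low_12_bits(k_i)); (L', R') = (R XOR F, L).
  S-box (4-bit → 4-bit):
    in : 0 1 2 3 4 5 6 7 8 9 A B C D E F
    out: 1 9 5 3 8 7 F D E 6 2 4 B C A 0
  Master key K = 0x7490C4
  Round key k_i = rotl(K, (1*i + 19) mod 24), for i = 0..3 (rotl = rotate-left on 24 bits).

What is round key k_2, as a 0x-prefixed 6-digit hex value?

0x8E9218

K = 0x7490C4
k_0 = rotl(K, (1*0+19) mod 24) = rotl(K, 19) = 0x23A486
k_1 = rotl(K, (1*1+19) mod 24) = rotl(K, 20) = 0x47490C
k_2 = rotl(K, (1*2+19) mod 24) = rotl(K, 21) = 0x8E9218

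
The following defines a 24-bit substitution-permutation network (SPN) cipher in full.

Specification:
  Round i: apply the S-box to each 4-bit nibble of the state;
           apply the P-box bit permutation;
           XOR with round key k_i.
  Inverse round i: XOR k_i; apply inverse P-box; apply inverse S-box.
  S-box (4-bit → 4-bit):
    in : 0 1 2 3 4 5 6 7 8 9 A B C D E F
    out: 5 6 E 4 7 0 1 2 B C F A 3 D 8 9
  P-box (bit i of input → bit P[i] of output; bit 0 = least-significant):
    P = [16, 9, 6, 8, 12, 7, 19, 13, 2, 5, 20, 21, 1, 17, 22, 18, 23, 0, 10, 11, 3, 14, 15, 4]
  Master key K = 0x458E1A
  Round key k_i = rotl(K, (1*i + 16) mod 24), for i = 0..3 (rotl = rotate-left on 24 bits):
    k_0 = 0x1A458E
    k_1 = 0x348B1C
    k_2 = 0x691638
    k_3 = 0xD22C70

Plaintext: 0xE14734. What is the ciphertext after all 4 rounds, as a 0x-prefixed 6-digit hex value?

s_0 = plaintext = 0xE14734
s_1 = Round(s_0, k_0) = 0x5143FD
s_2 = Round(s_1, k_1) = 0x67BE5F
s_3 = Round(s_2, k_2) = 0x4E1731
s_4 = Round(s_3, k_3) = 0x98E618

0x98E618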